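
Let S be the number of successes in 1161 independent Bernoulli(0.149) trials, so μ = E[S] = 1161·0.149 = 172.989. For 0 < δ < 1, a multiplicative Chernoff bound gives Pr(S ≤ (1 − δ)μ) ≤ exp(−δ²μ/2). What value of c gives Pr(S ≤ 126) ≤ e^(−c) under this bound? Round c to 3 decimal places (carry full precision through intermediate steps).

6.382

Write 126 = (1 − δ)μ, so δ = 1 − 126/172.989 = 0.27163…
Then the exponent is δ²μ/2 = (μ − 126)²/(2μ) = 6.381811.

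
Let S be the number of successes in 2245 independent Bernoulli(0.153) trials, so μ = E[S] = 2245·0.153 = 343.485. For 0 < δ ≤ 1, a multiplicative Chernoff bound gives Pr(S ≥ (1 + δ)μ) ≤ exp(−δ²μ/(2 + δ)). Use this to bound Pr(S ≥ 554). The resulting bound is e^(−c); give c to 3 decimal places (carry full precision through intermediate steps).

Write 554 = (1 + δ)μ, so δ = 554/343.485 − 1 = 0.6128797…
Then the exponent is δ²μ/(2 + δ) = (554 − μ)² / (μ·(2 + δ)) = 49.378614.

49.379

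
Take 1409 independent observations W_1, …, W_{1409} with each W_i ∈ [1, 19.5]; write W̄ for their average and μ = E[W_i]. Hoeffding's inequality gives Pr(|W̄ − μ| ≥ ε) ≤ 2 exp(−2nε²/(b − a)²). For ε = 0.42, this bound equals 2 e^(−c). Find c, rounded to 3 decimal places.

1.452

c = 2nε²/(b − a)² = 2·1409·0.42² / 18.5² = 1.4524.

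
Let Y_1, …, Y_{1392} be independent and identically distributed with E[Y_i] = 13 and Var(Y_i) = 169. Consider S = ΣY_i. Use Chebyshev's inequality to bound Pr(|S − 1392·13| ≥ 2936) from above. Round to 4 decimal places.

Var(S) = n·Var(Y_i) = 1392·169 = 235248.
Chebyshev: Pr(|S − 1392·13| ≥ 2936) ≤ Var(S)/2936² = 235248/8620096 = 0.0273.

0.0273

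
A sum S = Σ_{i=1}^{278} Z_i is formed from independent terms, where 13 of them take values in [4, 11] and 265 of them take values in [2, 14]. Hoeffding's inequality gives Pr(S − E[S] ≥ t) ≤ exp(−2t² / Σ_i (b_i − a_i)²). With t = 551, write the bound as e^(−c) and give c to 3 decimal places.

Σ(b_i − a_i)² = 13·7² + 265·12² = 38797.
c = 2t² / 38797 = 2·551² / 38797 = 15.6507.

15.651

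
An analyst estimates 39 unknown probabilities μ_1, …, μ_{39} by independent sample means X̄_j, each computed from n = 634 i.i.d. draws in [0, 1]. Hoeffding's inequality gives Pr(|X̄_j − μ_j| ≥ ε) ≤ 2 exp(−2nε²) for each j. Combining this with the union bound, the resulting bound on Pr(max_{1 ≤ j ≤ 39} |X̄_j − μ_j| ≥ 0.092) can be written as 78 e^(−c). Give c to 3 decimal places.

10.732

Union bound over the 39 events: Pr(max_{1 ≤ j ≤ 39} |X̄_j − μ_j| ≥ 0.092) ≤ 39·2·exp(−2nε²) = 78 exp(−2·634·0.092²).
So c = 2·634·0.092² = 10.7324.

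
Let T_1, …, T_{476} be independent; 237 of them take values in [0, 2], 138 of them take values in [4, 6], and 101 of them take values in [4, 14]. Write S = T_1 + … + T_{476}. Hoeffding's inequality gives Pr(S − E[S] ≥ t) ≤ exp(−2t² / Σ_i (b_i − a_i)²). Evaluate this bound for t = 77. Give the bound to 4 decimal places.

Σ(b_i − a_i)² = 237·2² + 138·2² + 101·10² = 11600.
Exponent = 2·77² / 11600 = 1.02224.
Bound = exp(−1.02224) = 0.35979.

0.3598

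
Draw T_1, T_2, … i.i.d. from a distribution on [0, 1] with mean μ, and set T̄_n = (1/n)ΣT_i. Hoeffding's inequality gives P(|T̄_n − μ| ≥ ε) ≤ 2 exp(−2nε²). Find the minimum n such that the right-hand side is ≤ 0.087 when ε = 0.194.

42

Require 2·exp(−2nε²) ≤ 0.087, i.e. 2nε² ≥ ln(2/0.087) = 3.134994.
So n ≥ 3.134994 / (2·0.194²) = 41.649.
The smallest integer n is 42.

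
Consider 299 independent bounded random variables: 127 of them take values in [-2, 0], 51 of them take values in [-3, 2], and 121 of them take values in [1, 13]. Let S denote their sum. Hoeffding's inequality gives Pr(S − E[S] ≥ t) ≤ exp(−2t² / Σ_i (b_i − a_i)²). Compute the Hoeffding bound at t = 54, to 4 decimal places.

0.7381

Σ(b_i − a_i)² = 127·2² + 51·5² + 121·12² = 19207.
Exponent = 2·54² / 19207 = 0.30364.
Bound = exp(−0.30364) = 0.73813.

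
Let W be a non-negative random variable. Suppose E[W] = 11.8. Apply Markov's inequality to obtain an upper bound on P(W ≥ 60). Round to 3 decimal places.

0.197

Markov's inequality: for a non-negative random variable, P(W ≥ a) ≤ E[W]/a.
Here E[W] = 11.8 and a = 60, so the bound is 11.8/60 = 0.1967.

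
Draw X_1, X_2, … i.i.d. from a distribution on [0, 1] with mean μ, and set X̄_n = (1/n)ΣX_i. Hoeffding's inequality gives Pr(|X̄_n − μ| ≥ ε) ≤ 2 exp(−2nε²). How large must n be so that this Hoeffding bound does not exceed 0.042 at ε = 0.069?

406

Require 2·exp(−2nε²) ≤ 0.042, i.e. 2nε² ≥ ln(2/0.042) = 3.863233.
So n ≥ 3.863233 / (2·0.069²) = 405.717.
The smallest integer n is 406.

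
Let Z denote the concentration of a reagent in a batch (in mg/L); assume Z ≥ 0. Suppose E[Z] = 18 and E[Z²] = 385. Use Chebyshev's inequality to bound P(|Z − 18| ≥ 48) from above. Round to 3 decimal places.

0.026

Var(Z) = E[Z²] − (E[Z])² = 385 − 324 = 61.
Chebyshev's inequality: P(|Z − μ| ≥ t) ≤ Var(Z)/t² = 61/2304 = 0.0265.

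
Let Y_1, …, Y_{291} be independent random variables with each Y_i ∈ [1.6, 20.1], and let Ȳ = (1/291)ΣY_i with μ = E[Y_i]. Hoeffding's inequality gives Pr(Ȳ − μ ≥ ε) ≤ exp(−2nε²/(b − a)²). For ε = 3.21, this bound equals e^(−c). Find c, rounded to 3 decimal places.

c = 2nε²/(b − a)² = 2·291·3.21² / 18.5² = 17.5222.

17.522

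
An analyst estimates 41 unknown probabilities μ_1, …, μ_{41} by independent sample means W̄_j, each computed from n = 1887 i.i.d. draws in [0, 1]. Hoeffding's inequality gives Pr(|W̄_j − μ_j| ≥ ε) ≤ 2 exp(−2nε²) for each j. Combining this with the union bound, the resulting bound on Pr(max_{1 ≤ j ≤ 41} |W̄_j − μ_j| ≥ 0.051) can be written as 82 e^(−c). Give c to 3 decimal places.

9.816

Union bound over the 41 events: Pr(max_{1 ≤ j ≤ 41} |W̄_j − μ_j| ≥ 0.051) ≤ 41·2·exp(−2nε²) = 82 exp(−2·1887·0.051²).
So c = 2·1887·0.051² = 9.8162.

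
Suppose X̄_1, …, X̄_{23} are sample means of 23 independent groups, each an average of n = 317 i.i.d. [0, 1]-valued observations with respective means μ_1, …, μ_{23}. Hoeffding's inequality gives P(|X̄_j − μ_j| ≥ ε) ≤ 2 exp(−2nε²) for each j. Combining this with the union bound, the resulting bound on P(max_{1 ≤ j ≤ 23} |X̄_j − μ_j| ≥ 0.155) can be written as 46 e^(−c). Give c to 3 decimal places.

Union bound over the 23 events: P(max_{1 ≤ j ≤ 23} |X̄_j − μ_j| ≥ 0.155) ≤ 23·2·exp(−2nε²) = 46 exp(−2·317·0.155²).
So c = 2·317·0.155² = 15.2318.

15.232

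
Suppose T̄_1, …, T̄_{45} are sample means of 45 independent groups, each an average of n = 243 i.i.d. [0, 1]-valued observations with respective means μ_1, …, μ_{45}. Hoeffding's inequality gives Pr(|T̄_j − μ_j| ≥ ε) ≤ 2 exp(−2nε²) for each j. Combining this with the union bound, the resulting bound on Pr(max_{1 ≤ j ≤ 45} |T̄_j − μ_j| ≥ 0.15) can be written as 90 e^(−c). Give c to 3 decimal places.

Union bound over the 45 events: Pr(max_{1 ≤ j ≤ 45} |T̄_j − μ_j| ≥ 0.15) ≤ 45·2·exp(−2nε²) = 90 exp(−2·243·0.15²).
So c = 2·243·0.15² = 10.9350.

10.935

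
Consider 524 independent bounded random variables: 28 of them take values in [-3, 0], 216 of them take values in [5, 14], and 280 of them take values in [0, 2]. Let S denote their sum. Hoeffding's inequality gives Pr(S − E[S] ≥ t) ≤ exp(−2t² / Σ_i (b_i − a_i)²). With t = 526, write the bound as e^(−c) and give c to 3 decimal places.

Σ(b_i − a_i)² = 28·3² + 216·9² + 280·2² = 18868.
c = 2t² / 18868 = 2·526² / 18868 = 29.3275.

29.328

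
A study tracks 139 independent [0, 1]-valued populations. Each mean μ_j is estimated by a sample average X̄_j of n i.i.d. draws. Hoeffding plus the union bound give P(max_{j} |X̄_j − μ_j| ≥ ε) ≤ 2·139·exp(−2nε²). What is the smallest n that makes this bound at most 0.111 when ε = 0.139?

Need 2·139·exp(−2nε²) ≤ 0.111, i.e. exp(−2nε²) ≤ 0.111/278.
So 2nε² ≥ ln(278/0.111) = 7.825846.
Hence n ≥ 7.825846/(2·0.139²) = 202.522.
The smallest integer n is 203.

203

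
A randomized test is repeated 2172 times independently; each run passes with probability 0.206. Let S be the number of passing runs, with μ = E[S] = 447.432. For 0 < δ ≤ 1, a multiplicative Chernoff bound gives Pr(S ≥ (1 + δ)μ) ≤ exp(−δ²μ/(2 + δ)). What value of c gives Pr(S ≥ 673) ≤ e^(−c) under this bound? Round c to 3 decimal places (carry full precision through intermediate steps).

45.412

Write 673 = (1 + δ)μ, so δ = 673/447.432 − 1 = 0.5041392…
Then the exponent is δ²μ/(2 + δ) = (673 − μ)² / (μ·(2 + δ)) = 45.411879.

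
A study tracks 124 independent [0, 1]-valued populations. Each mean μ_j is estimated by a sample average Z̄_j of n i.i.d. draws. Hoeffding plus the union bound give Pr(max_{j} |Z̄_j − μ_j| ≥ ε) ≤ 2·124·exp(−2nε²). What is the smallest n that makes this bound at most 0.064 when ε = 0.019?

Need 2·124·exp(−2nε²) ≤ 0.064, i.e. exp(−2nε²) ≤ 0.064/248.
So 2nε² ≥ ln(248/0.064) = 8.262301.
Hence n ≥ 8.262301/(2·0.019²) = 11443.630.
The smallest integer n is 11444.

11444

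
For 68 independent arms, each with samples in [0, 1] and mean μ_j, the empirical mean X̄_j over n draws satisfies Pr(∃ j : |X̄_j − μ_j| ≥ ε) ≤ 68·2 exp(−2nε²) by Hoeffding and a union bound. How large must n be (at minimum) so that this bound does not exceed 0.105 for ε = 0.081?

Need 2·68·exp(−2nε²) ≤ 0.105, i.e. exp(−2nε²) ≤ 0.105/136.
So 2nε² ≥ ln(136/0.105) = 7.166450.
Hence n ≥ 7.166450/(2·0.081²) = 546.140.
The smallest integer n is 547.

547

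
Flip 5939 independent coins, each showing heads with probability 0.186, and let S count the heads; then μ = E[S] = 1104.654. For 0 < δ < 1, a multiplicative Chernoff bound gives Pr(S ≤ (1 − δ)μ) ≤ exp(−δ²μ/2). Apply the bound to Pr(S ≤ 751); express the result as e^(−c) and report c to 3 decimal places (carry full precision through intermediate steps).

Write 751 = (1 − δ)μ, so δ = 1 − 751/1104.654 = 0.3201491…
Then the exponent is δ²μ/2 = (μ − 751)²/(2μ) = 56.611007.

56.611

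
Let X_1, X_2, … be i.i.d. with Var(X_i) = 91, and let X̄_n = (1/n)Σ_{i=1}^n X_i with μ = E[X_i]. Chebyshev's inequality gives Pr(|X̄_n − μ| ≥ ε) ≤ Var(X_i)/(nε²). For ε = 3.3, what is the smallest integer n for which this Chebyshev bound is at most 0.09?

93

Require 91/(n·3.3²) ≤ 0.09, i.e. n ≥ 91/(0.09·3.3²) = 92.848.
The smallest integer n is 93.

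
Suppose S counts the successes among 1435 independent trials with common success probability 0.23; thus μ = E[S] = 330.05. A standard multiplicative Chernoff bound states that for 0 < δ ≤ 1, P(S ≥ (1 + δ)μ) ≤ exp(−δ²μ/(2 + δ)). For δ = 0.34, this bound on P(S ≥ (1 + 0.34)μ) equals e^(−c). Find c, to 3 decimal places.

16.305

c = δ²μ/(2 + δ) = 0.34²·330.05/(2 + 0.34) = 16.3050.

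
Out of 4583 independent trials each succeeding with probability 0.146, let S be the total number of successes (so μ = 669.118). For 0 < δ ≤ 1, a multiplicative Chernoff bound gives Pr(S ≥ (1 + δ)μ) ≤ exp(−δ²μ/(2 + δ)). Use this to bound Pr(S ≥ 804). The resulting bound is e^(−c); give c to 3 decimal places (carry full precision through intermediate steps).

Write 804 = (1 + δ)μ, so δ = 804/669.118 − 1 = 0.2015818…
Then the exponent is δ²μ/(2 + δ) = (804 − μ)² / (μ·(2 + δ)) = 12.350100.

12.350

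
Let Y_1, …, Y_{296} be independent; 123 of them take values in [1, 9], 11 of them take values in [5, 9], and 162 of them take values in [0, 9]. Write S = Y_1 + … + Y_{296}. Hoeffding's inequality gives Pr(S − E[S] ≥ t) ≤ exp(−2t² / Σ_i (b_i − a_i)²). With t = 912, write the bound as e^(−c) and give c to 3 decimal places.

78.578

Σ(b_i − a_i)² = 123·8² + 11·4² + 162·9² = 21170.
c = 2t² / 21170 = 2·912² / 21170 = 78.5776.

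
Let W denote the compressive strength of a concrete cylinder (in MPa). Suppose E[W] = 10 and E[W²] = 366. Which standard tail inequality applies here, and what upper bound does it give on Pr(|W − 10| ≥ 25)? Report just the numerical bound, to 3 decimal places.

0.426

The first two moments determine the variance, so Chebyshev's inequality is the sharpest standard bound available.
Var(W) = E[W²] − (E[W])² = 366 − 100 = 266.
Chebyshev's inequality: Pr(|W − μ| ≥ t) ≤ Var(W)/t² = 266/625 = 0.4256.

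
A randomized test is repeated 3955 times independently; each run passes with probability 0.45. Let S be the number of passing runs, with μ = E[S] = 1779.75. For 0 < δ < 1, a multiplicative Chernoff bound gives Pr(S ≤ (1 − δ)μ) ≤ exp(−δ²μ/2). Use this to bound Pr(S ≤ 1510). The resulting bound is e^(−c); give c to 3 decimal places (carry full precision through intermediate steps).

Write 1510 = (1 − δ)μ, so δ = 1 − 1510/1779.75 = 0.1515662…
Then the exponent is δ²μ/2 = (μ − 1510)²/(2μ) = 20.442495.

20.442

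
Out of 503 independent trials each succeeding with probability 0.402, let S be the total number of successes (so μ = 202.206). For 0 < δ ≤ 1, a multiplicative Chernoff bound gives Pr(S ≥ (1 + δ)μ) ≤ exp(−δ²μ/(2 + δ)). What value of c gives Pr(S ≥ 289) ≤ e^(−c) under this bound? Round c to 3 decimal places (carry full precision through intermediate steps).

15.336

Write 289 = (1 + δ)μ, so δ = 289/202.206 − 1 = 0.4292355…
Then the exponent is δ²μ/(2 + δ) = (289 − μ)² / (μ·(2 + δ)) = 15.336129.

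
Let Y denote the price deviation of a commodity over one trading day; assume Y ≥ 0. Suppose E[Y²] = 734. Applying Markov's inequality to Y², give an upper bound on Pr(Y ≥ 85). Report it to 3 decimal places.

0.102

Since Y ≥ 0, the event {Y ≥ 85} is the same as {Y² ≥ 7225}.
Markov's inequality applied to Y² gives Pr(Y² ≥ 7225) ≤ E[Y²]/7225 = 734/7225 = 0.1016.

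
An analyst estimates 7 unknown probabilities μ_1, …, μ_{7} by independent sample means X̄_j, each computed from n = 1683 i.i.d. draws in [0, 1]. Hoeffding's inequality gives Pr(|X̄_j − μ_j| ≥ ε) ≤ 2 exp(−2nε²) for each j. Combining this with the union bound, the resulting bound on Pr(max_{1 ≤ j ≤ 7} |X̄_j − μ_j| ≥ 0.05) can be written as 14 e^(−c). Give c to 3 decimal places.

8.415

Union bound over the 7 events: Pr(max_{1 ≤ j ≤ 7} |X̄_j − μ_j| ≥ 0.05) ≤ 7·2·exp(−2nε²) = 14 exp(−2·1683·0.05²).
So c = 2·1683·0.05² = 8.4150.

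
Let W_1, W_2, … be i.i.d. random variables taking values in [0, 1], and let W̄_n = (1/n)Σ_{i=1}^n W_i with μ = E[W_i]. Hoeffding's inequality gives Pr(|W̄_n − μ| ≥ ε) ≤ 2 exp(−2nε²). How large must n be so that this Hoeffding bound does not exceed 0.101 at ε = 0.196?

39

Require 2·exp(−2nε²) ≤ 0.101, i.e. 2nε² ≥ ln(2/0.101) = 2.985782.
So n ≥ 2.985782 / (2·0.196²) = 38.861.
The smallest integer n is 39.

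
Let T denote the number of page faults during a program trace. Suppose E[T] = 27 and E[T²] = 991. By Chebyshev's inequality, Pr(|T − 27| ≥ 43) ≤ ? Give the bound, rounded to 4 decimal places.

0.1417

Var(T) = E[T²] − (E[T])² = 991 − 729 = 262.
Chebyshev's inequality: Pr(|T − μ| ≥ t) ≤ Var(T)/t² = 262/1849 = 0.1417.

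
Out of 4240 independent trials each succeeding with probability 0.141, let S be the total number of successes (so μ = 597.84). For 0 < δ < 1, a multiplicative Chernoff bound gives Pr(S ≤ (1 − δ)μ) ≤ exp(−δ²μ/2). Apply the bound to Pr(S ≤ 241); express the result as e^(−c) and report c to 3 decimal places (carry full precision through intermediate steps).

Write 241 = (1 − δ)μ, so δ = 1 − 241/597.84 = 0.5968821…
Then the exponent is δ²μ/2 = (μ − 241)²/(2μ) = 106.495706.

106.496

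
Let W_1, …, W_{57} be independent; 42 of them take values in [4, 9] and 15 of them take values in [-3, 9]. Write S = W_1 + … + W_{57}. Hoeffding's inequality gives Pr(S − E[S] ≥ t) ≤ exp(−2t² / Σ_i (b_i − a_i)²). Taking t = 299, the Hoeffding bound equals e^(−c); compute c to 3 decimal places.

55.702

Σ(b_i − a_i)² = 42·5² + 15·12² = 3210.
c = 2t² / 3210 = 2·299² / 3210 = 55.7016.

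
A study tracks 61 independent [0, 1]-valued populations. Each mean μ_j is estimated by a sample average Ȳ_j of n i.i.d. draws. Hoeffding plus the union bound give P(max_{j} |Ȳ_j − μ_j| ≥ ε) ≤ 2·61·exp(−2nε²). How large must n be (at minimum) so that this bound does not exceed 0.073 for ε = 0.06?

1031

Need 2·61·exp(−2nε²) ≤ 0.073, i.e. exp(−2nε²) ≤ 0.073/122.
So 2nε² ≥ ln(122/0.073) = 7.421317.
Hence n ≥ 7.421317/(2·0.06²) = 1030.738.
The smallest integer n is 1031.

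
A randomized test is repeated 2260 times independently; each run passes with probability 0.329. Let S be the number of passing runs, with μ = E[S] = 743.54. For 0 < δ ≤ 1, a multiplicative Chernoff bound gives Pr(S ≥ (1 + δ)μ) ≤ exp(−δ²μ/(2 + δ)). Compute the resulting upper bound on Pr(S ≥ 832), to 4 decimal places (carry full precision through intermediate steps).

0.0070

Write 832 = (1 + δ)μ, so δ = 832/743.54 − 1 = 0.1189714…
Then the exponent is δ²μ/(2 + δ) = (832 − μ)² / (μ·(2 + δ)) = 4.966660.
Bound = exp(−4.966660) = 0.00697.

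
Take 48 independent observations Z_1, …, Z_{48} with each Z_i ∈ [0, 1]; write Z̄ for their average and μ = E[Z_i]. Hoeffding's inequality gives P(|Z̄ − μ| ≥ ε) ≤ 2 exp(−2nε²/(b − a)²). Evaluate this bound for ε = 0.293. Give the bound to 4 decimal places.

Exponent: 2nε²/(b − a)² = 2·48·0.293² / 1² = 8.24150.
Bound = 2·exp(−8.24150) = 0.00053.

0.0005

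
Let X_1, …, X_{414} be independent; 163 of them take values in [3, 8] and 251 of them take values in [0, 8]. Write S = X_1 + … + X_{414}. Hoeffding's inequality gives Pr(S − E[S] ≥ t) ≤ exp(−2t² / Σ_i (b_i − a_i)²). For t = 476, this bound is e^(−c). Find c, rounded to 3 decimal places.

Σ(b_i − a_i)² = 163·5² + 251·8² = 20139.
c = 2t² / 20139 = 2·476² / 20139 = 22.5012.

22.501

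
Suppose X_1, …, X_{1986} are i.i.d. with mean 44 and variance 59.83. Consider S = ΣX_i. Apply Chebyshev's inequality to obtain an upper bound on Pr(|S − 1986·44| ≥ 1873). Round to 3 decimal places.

0.034

Var(S) = n·Var(X_i) = 1986·59.83 = 118822.38.
Chebyshev: Pr(|S − 1986·44| ≥ 1873) ≤ Var(S)/1873² = 118822.38/3508129 = 0.0339.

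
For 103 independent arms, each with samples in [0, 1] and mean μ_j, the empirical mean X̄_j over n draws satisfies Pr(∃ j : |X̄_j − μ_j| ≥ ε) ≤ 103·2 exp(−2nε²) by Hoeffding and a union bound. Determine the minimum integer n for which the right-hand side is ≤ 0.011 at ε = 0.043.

2661

Need 2·103·exp(−2nε²) ≤ 0.011, i.e. exp(−2nε²) ≤ 0.011/206.
So 2nε² ≥ ln(206/0.011) = 9.837736.
Hence n ≥ 9.837736/(2·0.043²) = 2660.286.
The smallest integer n is 2661.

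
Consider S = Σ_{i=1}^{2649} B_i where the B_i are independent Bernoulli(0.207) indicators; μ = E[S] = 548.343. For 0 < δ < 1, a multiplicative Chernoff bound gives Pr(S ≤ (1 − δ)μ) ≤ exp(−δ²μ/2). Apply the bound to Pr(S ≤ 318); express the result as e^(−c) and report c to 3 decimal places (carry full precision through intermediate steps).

Write 318 = (1 − δ)μ, so δ = 1 − 318/548.343 = 0.420071…
Then the exponent is δ²μ/2 = (μ − 318)²/(2μ) = 48.380209.

48.380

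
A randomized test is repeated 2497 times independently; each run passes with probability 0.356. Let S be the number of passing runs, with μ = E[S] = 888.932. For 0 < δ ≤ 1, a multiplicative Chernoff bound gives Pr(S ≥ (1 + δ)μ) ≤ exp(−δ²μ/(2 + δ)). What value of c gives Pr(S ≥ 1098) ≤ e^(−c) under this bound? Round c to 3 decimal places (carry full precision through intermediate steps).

Write 1098 = (1 + δ)μ, so δ = 1098/888.932 − 1 = 0.2351901…
Then the exponent is δ²μ/(2 + δ) = (1098 − μ)² / (μ·(2 + δ)) = 21.998452.

21.998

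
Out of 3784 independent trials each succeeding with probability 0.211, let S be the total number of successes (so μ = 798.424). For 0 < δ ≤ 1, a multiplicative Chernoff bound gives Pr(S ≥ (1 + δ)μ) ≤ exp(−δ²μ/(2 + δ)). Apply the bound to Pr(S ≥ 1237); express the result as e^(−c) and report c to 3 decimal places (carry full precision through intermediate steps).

94.501

Write 1237 = (1 + δ)μ, so δ = 1237/798.424 − 1 = 0.5493021…
Then the exponent is δ²μ/(2 + δ) = (1237 − μ)² / (μ·(2 + δ)) = 94.500658.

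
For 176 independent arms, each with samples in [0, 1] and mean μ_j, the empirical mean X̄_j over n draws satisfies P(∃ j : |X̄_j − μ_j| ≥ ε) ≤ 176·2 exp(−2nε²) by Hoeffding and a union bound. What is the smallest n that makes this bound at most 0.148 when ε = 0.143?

191

Need 2·176·exp(−2nε²) ≤ 0.148, i.e. exp(−2nε²) ≤ 0.148/352.
So 2nε² ≥ ln(352/0.148) = 7.774174.
Hence n ≥ 7.774174/(2·0.143²) = 190.087.
The smallest integer n is 191.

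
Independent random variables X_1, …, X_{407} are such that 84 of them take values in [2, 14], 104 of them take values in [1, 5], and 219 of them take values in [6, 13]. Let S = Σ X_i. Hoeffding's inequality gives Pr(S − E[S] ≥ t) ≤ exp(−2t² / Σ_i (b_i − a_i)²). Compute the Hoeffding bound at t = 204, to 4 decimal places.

Σ(b_i − a_i)² = 84·12² + 104·4² + 219·7² = 24491.
Exponent = 2·204² / 24491 = 3.39847.
Bound = exp(−3.39847) = 0.03342.

0.0334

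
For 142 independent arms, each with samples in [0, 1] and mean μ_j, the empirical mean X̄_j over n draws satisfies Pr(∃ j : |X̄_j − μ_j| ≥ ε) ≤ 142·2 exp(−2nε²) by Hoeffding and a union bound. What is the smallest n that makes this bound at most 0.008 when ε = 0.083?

761

Need 2·142·exp(−2nε²) ≤ 0.008, i.e. exp(−2nε²) ≤ 0.008/284.
So 2nε² ≥ ln(284/0.008) = 10.477288.
Hence n ≥ 10.477288/(2·0.083²) = 760.436.
The smallest integer n is 761.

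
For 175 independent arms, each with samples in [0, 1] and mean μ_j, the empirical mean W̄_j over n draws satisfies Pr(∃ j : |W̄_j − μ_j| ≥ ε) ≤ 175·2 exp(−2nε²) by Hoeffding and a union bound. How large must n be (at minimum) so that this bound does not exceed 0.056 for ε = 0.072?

Need 2·175·exp(−2nε²) ≤ 0.056, i.e. exp(−2nε²) ≤ 0.056/350.
So 2nε² ≥ ln(350/0.056) = 8.740337.
Hence n ≥ 8.740337/(2·0.072²) = 843.011.
The smallest integer n is 844.

844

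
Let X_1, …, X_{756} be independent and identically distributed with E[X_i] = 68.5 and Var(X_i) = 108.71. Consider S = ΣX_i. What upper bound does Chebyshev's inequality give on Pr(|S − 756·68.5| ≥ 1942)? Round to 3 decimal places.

0.022

Var(S) = n·Var(X_i) = 756·108.71 = 82184.76.
Chebyshev: Pr(|S − 756·68.5| ≥ 1942) ≤ Var(S)/1942² = 82184.76/3771364 = 0.0218.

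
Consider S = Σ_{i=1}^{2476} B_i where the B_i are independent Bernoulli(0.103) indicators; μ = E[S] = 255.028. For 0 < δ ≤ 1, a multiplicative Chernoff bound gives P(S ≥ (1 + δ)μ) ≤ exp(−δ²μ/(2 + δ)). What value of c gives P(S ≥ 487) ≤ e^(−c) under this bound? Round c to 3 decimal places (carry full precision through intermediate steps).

72.519

Write 487 = (1 + δ)μ, so δ = 487/255.028 − 1 = 0.9095942…
Then the exponent is δ²μ/(2 + δ) = (487 − μ)² / (μ·(2 + δ)) = 72.518839.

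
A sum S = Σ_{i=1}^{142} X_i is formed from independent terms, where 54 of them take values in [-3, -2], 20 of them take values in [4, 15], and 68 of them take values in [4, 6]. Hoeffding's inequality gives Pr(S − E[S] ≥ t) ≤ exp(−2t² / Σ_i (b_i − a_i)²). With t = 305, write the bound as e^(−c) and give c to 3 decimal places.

Σ(b_i − a_i)² = 54·1² + 20·11² + 68·2² = 2746.
c = 2t² / 2746 = 2·305² / 2746 = 67.7531.

67.753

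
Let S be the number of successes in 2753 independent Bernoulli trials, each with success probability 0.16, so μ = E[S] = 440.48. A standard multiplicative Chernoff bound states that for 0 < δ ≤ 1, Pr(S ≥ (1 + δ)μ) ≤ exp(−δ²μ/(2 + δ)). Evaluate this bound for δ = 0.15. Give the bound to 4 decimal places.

0.0100

Exponent = δ²μ/(2 + δ) = 0.15²·440.48/2.15 = 4.6097.
Bound = exp(−4.6097) = 0.00996.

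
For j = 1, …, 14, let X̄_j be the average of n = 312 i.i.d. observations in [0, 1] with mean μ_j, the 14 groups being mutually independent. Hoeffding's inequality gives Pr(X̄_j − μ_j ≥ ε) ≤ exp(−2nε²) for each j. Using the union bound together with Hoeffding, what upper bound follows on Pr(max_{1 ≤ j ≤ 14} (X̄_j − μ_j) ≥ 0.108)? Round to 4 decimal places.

0.0097

Per-experiment Hoeffding bound: exp(−2·312·0.108²) = exp(−7.27834) = 0.00069033.
Union bound over 14 events: 14·0.00069033 = 0.00966.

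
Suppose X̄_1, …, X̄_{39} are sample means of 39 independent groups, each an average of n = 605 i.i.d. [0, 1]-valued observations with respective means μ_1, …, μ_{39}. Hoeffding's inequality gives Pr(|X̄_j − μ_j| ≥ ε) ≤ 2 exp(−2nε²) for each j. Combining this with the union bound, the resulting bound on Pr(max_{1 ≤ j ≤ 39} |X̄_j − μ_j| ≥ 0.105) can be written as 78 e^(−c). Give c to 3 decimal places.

13.340

Union bound over the 39 events: Pr(max_{1 ≤ j ≤ 39} |X̄_j − μ_j| ≥ 0.105) ≤ 39·2·exp(−2nε²) = 78 exp(−2·605·0.105²).
So c = 2·605·0.105² = 13.3402.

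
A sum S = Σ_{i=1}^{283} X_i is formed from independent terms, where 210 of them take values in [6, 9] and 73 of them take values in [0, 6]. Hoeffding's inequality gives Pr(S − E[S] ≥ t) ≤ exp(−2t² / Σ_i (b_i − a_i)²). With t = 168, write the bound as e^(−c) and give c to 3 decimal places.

Σ(b_i − a_i)² = 210·3² + 73·6² = 4518.
c = 2t² / 4518 = 2·168² / 4518 = 12.4940.

12.494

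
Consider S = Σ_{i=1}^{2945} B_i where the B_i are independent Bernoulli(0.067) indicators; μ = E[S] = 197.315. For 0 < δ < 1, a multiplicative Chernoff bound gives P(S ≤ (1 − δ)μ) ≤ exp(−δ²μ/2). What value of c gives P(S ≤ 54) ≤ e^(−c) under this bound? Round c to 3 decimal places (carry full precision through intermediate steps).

Write 54 = (1 − δ)μ, so δ = 1 − 54/197.315 = 0.7263259…
Then the exponent is δ²μ/2 = (μ − 54)²/(2μ) = 52.046700.

52.047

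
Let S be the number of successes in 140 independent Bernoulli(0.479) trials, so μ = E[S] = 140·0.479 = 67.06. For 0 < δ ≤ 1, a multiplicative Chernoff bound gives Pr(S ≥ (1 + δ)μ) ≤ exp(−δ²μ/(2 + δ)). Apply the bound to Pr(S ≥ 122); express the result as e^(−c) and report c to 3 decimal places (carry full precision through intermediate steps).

15.965

Write 122 = (1 + δ)μ, so δ = 122/67.06 − 1 = 0.8192663…
Then the exponent is δ²μ/(2 + δ) = (122 − μ)² / (μ·(2 + δ)) = 15.965321.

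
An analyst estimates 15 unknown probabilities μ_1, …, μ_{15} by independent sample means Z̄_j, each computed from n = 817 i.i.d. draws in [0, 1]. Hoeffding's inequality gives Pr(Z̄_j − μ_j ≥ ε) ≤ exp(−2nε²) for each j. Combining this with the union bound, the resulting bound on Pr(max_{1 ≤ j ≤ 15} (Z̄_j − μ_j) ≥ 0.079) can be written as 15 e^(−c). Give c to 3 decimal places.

10.198

Union bound over the 15 events: Pr(max_{1 ≤ j ≤ 15} (Z̄_j − μ_j) ≥ 0.079) ≤ 15·exp(−2nε²) = 15 exp(−2·817·0.079²).
So c = 2·817·0.079² = 10.1978.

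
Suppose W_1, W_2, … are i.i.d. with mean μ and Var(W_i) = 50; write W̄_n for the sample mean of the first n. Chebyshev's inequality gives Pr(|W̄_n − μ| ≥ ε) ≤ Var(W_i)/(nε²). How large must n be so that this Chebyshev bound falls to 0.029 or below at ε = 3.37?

152

Require 50/(n·3.37²) ≤ 0.029, i.e. n ≥ 50/(0.029·3.37²) = 151.814.
The smallest integer n is 152.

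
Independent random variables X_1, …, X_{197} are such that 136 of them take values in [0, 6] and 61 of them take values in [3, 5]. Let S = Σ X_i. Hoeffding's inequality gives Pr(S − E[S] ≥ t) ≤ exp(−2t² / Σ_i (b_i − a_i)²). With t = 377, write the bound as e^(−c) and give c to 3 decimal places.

55.303

Σ(b_i − a_i)² = 136·6² + 61·2² = 5140.
c = 2t² / 5140 = 2·377² / 5140 = 55.3031.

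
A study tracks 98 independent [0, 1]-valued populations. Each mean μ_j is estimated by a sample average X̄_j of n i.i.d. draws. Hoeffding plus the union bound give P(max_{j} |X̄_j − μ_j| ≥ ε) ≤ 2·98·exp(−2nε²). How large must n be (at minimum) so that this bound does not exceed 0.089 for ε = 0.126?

243

Need 2·98·exp(−2nε²) ≤ 0.089, i.e. exp(−2nε²) ≤ 0.089/196.
So 2nε² ≥ ln(196/0.089) = 7.697234.
Hence n ≥ 7.697234/(2·0.126²) = 242.417.
The smallest integer n is 243.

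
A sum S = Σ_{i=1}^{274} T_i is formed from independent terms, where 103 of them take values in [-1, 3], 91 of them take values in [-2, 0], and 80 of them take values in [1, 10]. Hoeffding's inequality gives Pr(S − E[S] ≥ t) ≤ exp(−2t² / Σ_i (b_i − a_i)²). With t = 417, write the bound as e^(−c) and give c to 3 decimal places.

Σ(b_i − a_i)² = 103·4² + 91·2² + 80·9² = 8492.
c = 2t² / 8492 = 2·417² / 8492 = 40.9536.

40.954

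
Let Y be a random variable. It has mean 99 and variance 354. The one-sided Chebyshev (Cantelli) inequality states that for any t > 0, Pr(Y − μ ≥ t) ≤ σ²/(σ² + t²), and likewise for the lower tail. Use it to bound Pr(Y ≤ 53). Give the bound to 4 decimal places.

0.1433

Here σ² = 354 and t = 46, so σ² + t² = 2470.
Cantelli's bound: 354/2470 = 0.1433.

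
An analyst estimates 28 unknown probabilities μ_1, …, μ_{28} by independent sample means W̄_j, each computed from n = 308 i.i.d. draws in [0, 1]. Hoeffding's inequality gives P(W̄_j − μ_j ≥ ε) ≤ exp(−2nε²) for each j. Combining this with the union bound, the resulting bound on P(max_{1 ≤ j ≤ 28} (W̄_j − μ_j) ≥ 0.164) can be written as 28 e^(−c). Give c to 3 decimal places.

Union bound over the 28 events: P(max_{1 ≤ j ≤ 28} (W̄_j − μ_j) ≥ 0.164) ≤ 28·exp(−2nε²) = 28 exp(−2·308·0.164²).
So c = 2·308·0.164² = 16.5679.

16.568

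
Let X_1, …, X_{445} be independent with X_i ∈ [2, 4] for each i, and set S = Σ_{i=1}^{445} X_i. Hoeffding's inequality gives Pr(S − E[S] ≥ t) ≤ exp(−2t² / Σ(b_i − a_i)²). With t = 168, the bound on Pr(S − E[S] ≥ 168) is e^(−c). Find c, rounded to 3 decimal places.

31.712

Σ(b_i − a_i)² = 445·(2)² = 1780.
c = 2t²/1780 = 2·168²/1780 = 31.7124.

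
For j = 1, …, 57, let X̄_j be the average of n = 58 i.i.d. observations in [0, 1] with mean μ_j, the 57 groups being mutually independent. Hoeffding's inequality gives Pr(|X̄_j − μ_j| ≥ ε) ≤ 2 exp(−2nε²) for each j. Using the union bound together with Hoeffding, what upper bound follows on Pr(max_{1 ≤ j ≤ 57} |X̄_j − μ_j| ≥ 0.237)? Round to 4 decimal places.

0.1687

Per-experiment Hoeffding bound: 2·exp(−2·58·0.237²) = 2·exp(−6.51560) = 0.0029603.
Union bound over 57 events: 57·0.0029603 = 0.16874.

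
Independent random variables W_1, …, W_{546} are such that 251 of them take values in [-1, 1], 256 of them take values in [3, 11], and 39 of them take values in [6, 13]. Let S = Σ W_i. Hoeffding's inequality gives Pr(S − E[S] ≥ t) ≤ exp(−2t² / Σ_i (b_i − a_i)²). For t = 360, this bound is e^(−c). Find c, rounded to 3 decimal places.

Σ(b_i − a_i)² = 251·2² + 256·8² + 39·7² = 19299.
c = 2t² / 19299 = 2·360² / 19299 = 13.4307.

13.431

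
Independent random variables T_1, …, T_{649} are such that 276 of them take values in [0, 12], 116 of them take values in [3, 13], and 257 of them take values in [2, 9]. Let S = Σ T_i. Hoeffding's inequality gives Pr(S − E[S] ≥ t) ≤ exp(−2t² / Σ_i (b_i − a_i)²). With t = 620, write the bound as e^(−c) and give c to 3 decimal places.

Σ(b_i − a_i)² = 276·12² + 116·10² + 257·7² = 63937.
c = 2t² / 63937 = 2·620² / 63937 = 12.0243.

12.024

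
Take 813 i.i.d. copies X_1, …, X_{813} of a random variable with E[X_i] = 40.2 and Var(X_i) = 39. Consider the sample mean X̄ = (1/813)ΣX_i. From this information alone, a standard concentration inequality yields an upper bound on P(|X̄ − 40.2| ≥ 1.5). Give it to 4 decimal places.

With mean and variance of each term known, Chebyshev's inequality bounds the deviation of the sum (or sample mean).
Var(X̄) = Var(X_i)/n = 39/813 = 0.04797.
Chebyshev: P(|X̄ − 40.2| ≥ 1.5) ≤ Var(X̄)/(1.5)² = 39/(813·1.5²) = 0.0213.

0.0213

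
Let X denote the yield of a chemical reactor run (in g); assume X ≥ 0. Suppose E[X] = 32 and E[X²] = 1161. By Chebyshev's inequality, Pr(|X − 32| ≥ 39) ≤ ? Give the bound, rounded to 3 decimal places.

0.090

Var(X) = E[X²] − (E[X])² = 1161 − 1024 = 137.
Chebyshev's inequality: Pr(|X − μ| ≥ t) ≤ Var(X)/t² = 137/1521 = 0.0901.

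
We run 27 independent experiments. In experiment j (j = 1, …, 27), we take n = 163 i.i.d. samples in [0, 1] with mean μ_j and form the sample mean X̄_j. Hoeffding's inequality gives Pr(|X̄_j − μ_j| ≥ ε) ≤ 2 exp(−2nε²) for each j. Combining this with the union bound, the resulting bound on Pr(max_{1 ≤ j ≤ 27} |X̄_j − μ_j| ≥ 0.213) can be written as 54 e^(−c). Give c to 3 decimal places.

14.790

Union bound over the 27 events: Pr(max_{1 ≤ j ≤ 27} |X̄_j − μ_j| ≥ 0.213) ≤ 27·2·exp(−2nε²) = 54 exp(−2·163·0.213²).
So c = 2·163·0.213² = 14.7903.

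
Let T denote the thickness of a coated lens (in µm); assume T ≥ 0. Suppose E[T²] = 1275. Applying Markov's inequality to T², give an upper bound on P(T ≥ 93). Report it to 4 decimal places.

Since T ≥ 0, the event {T ≥ 93} is the same as {T² ≥ 8649}.
Markov's inequality applied to T² gives P(T² ≥ 8649) ≤ E[T²]/8649 = 1275/8649 = 0.1474.

0.1474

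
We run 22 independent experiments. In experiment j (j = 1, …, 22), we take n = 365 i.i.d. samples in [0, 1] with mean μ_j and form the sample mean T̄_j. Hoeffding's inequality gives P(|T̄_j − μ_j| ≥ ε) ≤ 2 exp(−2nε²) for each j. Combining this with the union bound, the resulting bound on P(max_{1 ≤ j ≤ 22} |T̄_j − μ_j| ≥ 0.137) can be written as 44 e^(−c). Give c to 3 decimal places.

13.701

Union bound over the 22 events: P(max_{1 ≤ j ≤ 22} |T̄_j − μ_j| ≥ 0.137) ≤ 22·2·exp(−2nε²) = 44 exp(−2·365·0.137²).
So c = 2·365·0.137² = 13.7014.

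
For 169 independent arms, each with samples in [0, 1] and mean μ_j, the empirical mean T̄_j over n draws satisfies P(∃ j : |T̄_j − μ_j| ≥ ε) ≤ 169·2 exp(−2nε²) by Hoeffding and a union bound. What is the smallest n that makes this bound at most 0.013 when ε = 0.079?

815

Need 2·169·exp(−2nε²) ≤ 0.013, i.e. exp(−2nε²) ≤ 0.013/338.
So 2nε² ≥ ln(338/0.013) = 10.165852.
Hence n ≥ 10.165852/(2·0.079²) = 814.441.
The smallest integer n is 815.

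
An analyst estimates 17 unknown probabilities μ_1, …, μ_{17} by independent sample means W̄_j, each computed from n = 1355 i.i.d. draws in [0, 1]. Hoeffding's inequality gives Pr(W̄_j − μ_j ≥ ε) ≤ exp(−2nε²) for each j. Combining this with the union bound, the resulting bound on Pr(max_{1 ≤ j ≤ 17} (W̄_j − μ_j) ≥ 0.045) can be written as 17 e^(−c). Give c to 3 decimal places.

Union bound over the 17 events: Pr(max_{1 ≤ j ≤ 17} (W̄_j − μ_j) ≥ 0.045) ≤ 17·exp(−2nε²) = 17 exp(−2·1355·0.045²).
So c = 2·1355·0.045² = 5.4878.

5.488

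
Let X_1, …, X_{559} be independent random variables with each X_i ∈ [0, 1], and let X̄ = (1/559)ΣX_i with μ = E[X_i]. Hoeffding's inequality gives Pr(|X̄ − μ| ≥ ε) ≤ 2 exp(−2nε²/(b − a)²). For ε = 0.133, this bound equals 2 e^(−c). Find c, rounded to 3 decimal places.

19.776

c = 2nε²/(b − a)² = 2·559·0.133² / 1² = 19.7763.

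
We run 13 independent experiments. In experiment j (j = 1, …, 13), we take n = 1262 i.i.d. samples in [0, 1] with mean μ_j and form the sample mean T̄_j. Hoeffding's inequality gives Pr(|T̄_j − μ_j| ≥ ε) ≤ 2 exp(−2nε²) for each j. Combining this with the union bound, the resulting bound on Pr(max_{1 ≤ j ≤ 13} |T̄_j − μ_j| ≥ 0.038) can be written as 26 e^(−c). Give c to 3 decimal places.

3.645

Union bound over the 13 events: Pr(max_{1 ≤ j ≤ 13} |T̄_j − μ_j| ≥ 0.038) ≤ 13·2·exp(−2nε²) = 26 exp(−2·1262·0.038²).
So c = 2·1262·0.038² = 3.6447.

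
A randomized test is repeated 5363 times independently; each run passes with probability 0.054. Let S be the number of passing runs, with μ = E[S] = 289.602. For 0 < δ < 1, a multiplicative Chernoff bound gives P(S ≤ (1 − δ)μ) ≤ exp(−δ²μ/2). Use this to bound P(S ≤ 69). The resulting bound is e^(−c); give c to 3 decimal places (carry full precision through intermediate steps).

Write 69 = (1 − δ)μ, so δ = 1 − 69/289.602 = 0.761742…
Then the exponent is δ²μ/2 = (μ − 69)²/(2μ) = 84.020902.

84.021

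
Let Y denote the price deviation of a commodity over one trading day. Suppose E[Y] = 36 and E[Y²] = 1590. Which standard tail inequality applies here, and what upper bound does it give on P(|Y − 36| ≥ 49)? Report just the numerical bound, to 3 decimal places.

The first two moments determine the variance, so Chebyshev's inequality is the sharpest standard bound available.
Var(Y) = E[Y²] − (E[Y])² = 1590 − 1296 = 294.
Chebyshev's inequality: P(|Y − μ| ≥ t) ≤ Var(Y)/t² = 294/2401 = 0.1224.

0.122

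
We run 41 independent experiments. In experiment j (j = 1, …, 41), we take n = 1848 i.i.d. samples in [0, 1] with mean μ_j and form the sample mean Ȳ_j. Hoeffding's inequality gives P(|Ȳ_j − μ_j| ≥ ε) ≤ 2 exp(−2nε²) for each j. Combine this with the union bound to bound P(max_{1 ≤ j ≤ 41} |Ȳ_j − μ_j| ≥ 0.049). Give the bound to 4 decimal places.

Per-experiment Hoeffding bound: 2·exp(−2·1848·0.049²) = 2·exp(−8.87410) = 0.00027994.
Union bound over 41 events: 41·0.00027994 = 0.01148.

0.0115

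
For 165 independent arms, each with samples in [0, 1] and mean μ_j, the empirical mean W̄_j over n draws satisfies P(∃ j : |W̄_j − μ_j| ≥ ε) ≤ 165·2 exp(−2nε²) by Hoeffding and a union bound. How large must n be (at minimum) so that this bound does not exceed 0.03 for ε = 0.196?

122

Need 2·165·exp(−2nε²) ≤ 0.03, i.e. exp(−2nε²) ≤ 0.03/330.
So 2nε² ≥ ln(330/0.03) = 9.305651.
Hence n ≥ 9.305651/(2·0.196²) = 121.117.
The smallest integer n is 122.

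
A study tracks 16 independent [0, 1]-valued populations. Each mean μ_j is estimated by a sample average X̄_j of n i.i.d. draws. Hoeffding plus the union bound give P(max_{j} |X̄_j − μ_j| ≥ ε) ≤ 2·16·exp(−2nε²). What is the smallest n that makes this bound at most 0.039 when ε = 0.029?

Need 2·16·exp(−2nε²) ≤ 0.039, i.e. exp(−2nε²) ≤ 0.039/32.
So 2nε² ≥ ln(32/0.039) = 6.709930.
Hence n ≥ 6.709930/(2·0.029²) = 3989.257.
The smallest integer n is 3990.

3990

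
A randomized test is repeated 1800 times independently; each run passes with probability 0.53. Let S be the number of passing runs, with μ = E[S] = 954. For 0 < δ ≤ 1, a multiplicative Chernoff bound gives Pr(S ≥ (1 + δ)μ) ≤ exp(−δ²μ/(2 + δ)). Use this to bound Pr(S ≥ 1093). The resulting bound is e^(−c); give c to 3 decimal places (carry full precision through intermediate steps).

Write 1093 = (1 + δ)μ, so δ = 1093/954 − 1 = 0.1457023…
Then the exponent is δ²μ/(2 + δ) = (1093 − μ)² / (μ·(2 + δ)) = 9.438691.

9.439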